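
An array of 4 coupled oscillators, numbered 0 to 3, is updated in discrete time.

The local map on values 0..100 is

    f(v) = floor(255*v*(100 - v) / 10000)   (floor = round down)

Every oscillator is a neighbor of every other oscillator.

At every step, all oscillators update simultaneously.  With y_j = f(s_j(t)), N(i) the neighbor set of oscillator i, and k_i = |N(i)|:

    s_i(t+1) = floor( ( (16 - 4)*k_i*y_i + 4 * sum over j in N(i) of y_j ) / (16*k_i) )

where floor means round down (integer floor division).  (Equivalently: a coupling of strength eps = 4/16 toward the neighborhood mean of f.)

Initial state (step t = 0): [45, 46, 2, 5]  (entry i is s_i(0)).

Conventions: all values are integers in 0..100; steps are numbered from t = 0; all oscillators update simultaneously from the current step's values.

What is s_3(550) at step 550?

Simulating step by step:
t=0: [45, 46, 2, 5]
t=1: [53, 53, 14, 19]
t=2: [58, 58, 36, 42]
t=3: [61, 61, 59, 61]
t=4: [60, 60, 60, 60]
t=5: [61, 61, 61, 61]
t=6: [60, 60, 60, 60]

Answer: s_3(550) = 60
Key observation: The state at step 4, [60, 60, 60, 60], reappears at step 6: the system is in a cycle of period 2 from step 4 on.  Therefore the state at step 550 equals the state at step 4 + ((550 - 4) mod 2) = 4, which is [60, 60, 60, 60].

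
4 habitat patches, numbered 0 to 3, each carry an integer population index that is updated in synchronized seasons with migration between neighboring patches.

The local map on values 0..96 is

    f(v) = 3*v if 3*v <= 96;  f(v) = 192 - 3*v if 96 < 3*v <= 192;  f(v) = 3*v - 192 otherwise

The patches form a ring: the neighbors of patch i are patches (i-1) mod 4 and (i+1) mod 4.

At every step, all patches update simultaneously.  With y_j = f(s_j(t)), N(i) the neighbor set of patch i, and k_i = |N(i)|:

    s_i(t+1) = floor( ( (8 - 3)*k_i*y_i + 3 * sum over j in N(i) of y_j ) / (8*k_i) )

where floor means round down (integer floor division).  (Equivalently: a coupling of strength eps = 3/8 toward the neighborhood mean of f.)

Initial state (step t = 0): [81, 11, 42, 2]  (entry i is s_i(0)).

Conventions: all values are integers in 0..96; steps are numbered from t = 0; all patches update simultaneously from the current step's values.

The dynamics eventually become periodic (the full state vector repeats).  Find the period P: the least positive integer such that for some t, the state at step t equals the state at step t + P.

Answer: 8
Key observation: The state at step 69, [30, 30, 30, 30], reappears at step 77 — and no state repeats earlier — so the cycle the system enters has period 8.

Derivation:
t=0: [81, 11, 42, 2]
t=1: [39, 42, 48, 25]
t=2: [73, 64, 56, 69]
t=3: [19, 9, 17, 18]
t=4: [50, 37, 47, 54]
t=5: [47, 68, 52, 36]
t=6: [49, 23, 40, 68]
t=7: [43, 65, 60, 29]
t=8: [56, 15, 24, 68]
t=9: [25, 46, 55, 25]
t=10: [71, 52, 41, 66]
t=11: [21, 39, 51, 20]
t=12: [64, 66, 49, 56]
t=13: [5, 12, 33, 23]
t=14: [29, 42, 77, 63]
t=15: [67, 64, 37, 25]
t=16: [19, 16, 64, 63]
t=17: [45, 40, 9, 12]
t=18: [55, 60, 37, 38]
t=19: [33, 27, 67, 69]
t=20: [76, 69, 23, 28]
t=21: [41, 29, 61, 72]
t=22: [63, 69, 26, 29]
t=23: [21, 24, 67, 69]
t=24: [55, 58, 21, 22]
t=25: [32, 28, 55, 58]
t=26: [79, 75, 36, 34]
t=27: [51, 44, 75, 80]
t=28: [44, 51, 40, 43]
t=29: [56, 49, 64, 64]
t=30: [23, 32, 8, 4]
t=31: [63, 77, 35, 24]
t=32: [22, 41, 75, 61]
t=33: [55, 61, 35, 24]
t=34: [32, 27, 69, 66]
t=35: [76, 71, 25, 24]
t=36: [39, 33, 64, 65]
t=37: [64, 72, 18, 15]
t=38: [12, 25, 46, 38]
t=39: [51, 63, 62, 65]
t=40: [25, 10, 4, 10]
t=41: [58, 35, 18, 35]
t=42: [43, 67, 66, 67]
t=43: [42, 18, 7, 18]
t=44: [61, 50, 33, 50]
t=45: [21, 45, 73, 45]
t=46: [60, 52, 38, 52]
t=47: [21, 39, 62, 39]
t=48: [67, 59, 31, 59]
t=49: [11, 28, 63, 28]
t=50: [52, 59, 33, 59]
t=51: [28, 33, 63, 33]
t=52: [87, 74, 36, 74]
t=53: [54, 47, 63, 47]
t=54: [37, 38, 21, 38]
t=55: [79, 75, 68, 75]
t=56: [40, 31, 19, 31]
t=57: [79, 82, 70, 82]
t=58: [48, 45, 31, 45]
t=59: [51, 62, 79, 62]
t=60: [26, 19, 30, 19]
t=61: [70, 67, 77, 67]
t=62: [14, 16, 27, 16]
t=63: [44, 53, 68, 53]
t=64: [49, 34, 19, 34]
t=65: [61, 75, 69, 75]
t=66: [18, 25, 21, 25]
t=67: [61, 68, 67, 68]
t=68: [10, 10, 10, 10]
t=69: [30, 30, 30, 30]
t=70: [90, 90, 90, 90]
t=71: [78, 78, 78, 78]
t=72: [42, 42, 42, 42]
t=73: [66, 66, 66, 66]
t=74: [6, 6, 6, 6]
t=75: [18, 18, 18, 18]
t=76: [54, 54, 54, 54]
t=77: [30, 30, 30, 30]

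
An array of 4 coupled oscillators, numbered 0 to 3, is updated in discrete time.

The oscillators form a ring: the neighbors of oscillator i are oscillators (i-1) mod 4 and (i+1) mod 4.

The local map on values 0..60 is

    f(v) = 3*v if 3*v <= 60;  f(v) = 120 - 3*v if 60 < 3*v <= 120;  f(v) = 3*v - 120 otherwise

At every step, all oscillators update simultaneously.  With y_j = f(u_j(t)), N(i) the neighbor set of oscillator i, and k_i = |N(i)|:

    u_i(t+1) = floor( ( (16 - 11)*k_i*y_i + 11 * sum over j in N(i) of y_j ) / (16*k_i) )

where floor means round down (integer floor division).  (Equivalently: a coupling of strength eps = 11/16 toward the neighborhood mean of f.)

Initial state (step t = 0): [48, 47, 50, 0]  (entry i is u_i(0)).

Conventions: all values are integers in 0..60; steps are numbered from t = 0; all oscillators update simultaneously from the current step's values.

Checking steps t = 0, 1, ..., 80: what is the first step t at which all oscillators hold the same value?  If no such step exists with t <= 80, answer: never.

Answer: 37
Key observation: Synchronization is absorbing here: once all oscillators are equal they stay equal, and step 37 is the first all-equal step.

Derivation:
t=0: [48, 47, 50, 0]  (not all equal)
t=1: [14, 25, 16, 18]  (not all equal)
t=2: [47, 45, 49, 47]  (not all equal)
t=3: [18, 21, 20, 23]  (not all equal)
t=4: [54, 57, 55, 55]  (not all equal)
t=5: [46, 45, 47, 43]  (not all equal)
t=6: [13, 18, 14, 16]  (not all equal)
t=7: [47, 44, 48, 42]  (not all equal)
t=8: [12, 19, 13, 17]  (not all equal)
t=9: [48, 43, 49, 41]  (not all equal)
t=10: [11, 20, 12, 18]  (not all equal)
t=11: [49, 42, 50, 40]  (not all equal)
t=12: [10, 21, 11, 19]  (not all equal)
t=13: [48, 39, 49, 39]  (not all equal)
t=14: [9, 18, 10, 18]  (not all equal)
t=15: [45, 36, 46, 36]  (not all equal)
t=16: [12, 15, 13, 15]  (not all equal)
t=17: [42, 39, 43, 39]  (not all equal)
t=18: [3, 6, 4, 6]  (not all equal)
t=19: [15, 12, 16, 12]  (not all equal)
t=20: [38, 43, 39, 43]  (not all equal)
t=21: [8, 5, 7, 5]  (not all equal)
t=22: [17, 20, 16, 20]  (not all equal)
t=23: [57, 52, 56, 52]  (not all equal)
t=24: [40, 45, 39, 45]  (not all equal)
t=25: [10, 5, 11, 5]  (not all equal)
t=26: [19, 26, 20, 26]  (not all equal)
t=27: [46, 53, 47, 53]  (not all equal)
t=28: [32, 25, 33, 25]  (not all equal)
t=29: [38, 29, 37, 29]  (not all equal)
t=30: [24, 15, 25, 15]  (not all equal)
t=31: [45, 46, 45, 46]  (not all equal)
t=32: [17, 15, 17, 15]  (not all equal)
t=33: [46, 49, 46, 49]  (not all equal)
t=34: [24, 20, 24, 20]  (not all equal)
t=35: [56, 51, 56, 51]  (not all equal)
t=36: [37, 43, 37, 43]  (not all equal)
t=37: [9, 9, 9, 9]  (all equal)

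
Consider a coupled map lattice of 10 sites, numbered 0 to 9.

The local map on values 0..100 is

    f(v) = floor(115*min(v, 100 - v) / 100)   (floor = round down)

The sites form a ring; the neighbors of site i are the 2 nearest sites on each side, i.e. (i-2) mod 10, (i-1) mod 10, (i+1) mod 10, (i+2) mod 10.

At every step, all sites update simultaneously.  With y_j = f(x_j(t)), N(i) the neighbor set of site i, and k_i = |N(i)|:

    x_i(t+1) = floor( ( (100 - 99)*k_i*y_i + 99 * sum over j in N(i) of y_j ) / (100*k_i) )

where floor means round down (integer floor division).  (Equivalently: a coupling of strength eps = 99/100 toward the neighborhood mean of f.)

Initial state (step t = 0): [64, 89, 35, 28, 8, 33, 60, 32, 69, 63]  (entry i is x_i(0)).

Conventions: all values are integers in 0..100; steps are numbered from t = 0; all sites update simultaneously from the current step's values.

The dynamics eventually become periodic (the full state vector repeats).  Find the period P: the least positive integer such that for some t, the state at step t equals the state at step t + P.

Simulating step by step:
t=0: [64, 89, 35, 28, 8, 33, 60, 32, 69, 63]
t=1: [32, 38, 23, 24, 38, 30, 29, 39, 41, 31]
t=2: [37, 31, 37, 36, 30, 36, 41, 37, 37, 42]
t=3: [41, 43, 38, 38, 42, 41, 39, 44, 44, 40]
t=4: [47, 44, 46, 46, 44, 46, 48, 46, 46, 48]
t=5: [52, 53, 51, 51, 52, 52, 51, 53, 53, 52]
t=6: [54, 55, 55, 55, 55, 55, 54, 54, 54, 54]
t=7: [51, 51, 51, 51, 51, 51, 51, 51, 52, 51]
t=8: [55, 56, 56, 56, 56, 56, 55, 55, 55, 55]
t=9: [50, 50, 50, 50, 50, 50, 50, 50, 51, 50]
t=10: [56, 57, 57, 57, 57, 57, 56, 56, 56, 56]
t=11: [49, 49, 49, 49, 49, 49, 49, 49, 50, 49]
t=12: [56, 56, 56, 56, 56, 56, 56, 56, 56, 56]
t=13: [50, 50, 50, 50, 50, 50, 50, 50, 50, 50]
t=14: [57, 57, 57, 57, 57, 57, 57, 57, 57, 57]
t=15: [49, 49, 49, 49, 49, 49, 49, 49, 49, 49]
t=16: [56, 56, 56, 56, 56, 56, 56, 56, 56, 56]

Answer: 4
Key observation: The state at step 12, [56, 56, 56, 56, 56, 56, 56, 56, 56, 56], reappears at step 16 — and no state repeats earlier — so the cycle the system enters has period 4.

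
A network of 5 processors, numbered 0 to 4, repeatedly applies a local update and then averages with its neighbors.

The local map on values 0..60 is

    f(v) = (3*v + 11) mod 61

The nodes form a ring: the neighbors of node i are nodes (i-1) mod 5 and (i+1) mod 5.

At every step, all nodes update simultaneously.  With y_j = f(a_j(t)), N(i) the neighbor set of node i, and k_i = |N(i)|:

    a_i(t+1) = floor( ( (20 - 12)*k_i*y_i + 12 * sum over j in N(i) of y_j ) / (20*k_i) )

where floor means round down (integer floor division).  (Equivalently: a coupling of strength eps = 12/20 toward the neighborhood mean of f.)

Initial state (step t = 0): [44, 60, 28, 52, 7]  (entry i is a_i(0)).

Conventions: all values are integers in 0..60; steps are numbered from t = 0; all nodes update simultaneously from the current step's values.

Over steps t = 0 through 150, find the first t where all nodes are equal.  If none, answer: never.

Simulating step by step:
t=0: [44, 60, 28, 52, 7]  (not all equal)
t=1: [20, 19, 29, 37, 32]  (not all equal)
t=2: [19, 16, 16, 24, 21]  (not all equal)
t=3: [24, 43, 47, 30, 13]  (not all equal)
t=4: [29, 22, 29, 40, 38]  (not all equal)
t=5: [20, 28, 22, 15, 15]  (not all equal)
t=6: [31, 21, 33, 44, 42]  (not all equal)
t=7: [25, 32, 29, 27, 25]  (not all equal)
t=8: [31, 37, 37, 31, 26]  (not all equal)
t=9: [25, 12, 12, 25, 37]  (not all equal)
t=10: [24, 40, 40, 24, 15]  (not all equal)
t=11: [28, 12, 12, 28, 35]  (not all equal)
t=12: [44, 43, 43, 44, 42]  (not all equal)
t=13: [18, 18, 18, 18, 18]  (all equal)

Answer: 13
Key observation: Synchronization is absorbing here: once all nodes are equal they stay equal, and step 13 is the first all-equal step.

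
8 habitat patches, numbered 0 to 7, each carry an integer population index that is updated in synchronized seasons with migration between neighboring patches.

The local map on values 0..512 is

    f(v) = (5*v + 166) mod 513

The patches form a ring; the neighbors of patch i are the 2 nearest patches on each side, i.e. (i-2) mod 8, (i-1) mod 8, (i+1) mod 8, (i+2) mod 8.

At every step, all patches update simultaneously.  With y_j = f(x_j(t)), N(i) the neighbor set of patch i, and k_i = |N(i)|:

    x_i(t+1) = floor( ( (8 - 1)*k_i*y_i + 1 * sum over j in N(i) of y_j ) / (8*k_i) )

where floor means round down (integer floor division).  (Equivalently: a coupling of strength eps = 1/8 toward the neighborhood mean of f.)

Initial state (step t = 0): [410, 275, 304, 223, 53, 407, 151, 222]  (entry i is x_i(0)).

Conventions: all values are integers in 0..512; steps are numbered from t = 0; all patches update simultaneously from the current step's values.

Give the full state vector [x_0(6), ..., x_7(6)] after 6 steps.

Answer: [392, 105, 323, 172, 467, 98, 203, 229]

Derivation:
t=0: [410, 275, 304, 223, 53, 407, 151, 222]
t=1: [168, 27, 155, 245, 407, 172, 388, 241]
t=2: [466, 314, 415, 346, 156, 28, 78, 328]
t=3: [410, 211, 210, 347, 406, 302, 82, 264]
t=4: [171, 207, 193, 337, 149, 152, 83, 419]
t=5: [461, 188, 135, 307, 376, 392, 107, 219]
t=6: [392, 105, 323, 172, 467, 98, 203, 229]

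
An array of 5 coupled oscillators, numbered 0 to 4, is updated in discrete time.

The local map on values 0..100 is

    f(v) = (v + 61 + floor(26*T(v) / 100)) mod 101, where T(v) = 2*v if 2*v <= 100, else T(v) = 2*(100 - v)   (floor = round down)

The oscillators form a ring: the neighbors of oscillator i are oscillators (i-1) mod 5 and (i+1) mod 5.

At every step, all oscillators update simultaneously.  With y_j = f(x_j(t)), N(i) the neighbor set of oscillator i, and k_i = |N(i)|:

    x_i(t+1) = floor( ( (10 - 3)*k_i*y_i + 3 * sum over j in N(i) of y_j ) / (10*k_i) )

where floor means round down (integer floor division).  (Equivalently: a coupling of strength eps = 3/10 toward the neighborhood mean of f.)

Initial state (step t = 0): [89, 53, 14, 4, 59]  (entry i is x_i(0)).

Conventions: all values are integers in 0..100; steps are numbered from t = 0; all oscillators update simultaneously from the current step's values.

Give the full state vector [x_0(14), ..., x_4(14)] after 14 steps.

Answer: [23, 24, 25, 25, 24]

Derivation:
t=0: [89, 53, 14, 4, 59]
t=1: [49, 46, 73, 65, 46]
t=2: [32, 32, 43, 41, 31]
t=3: [7, 10, 22, 20, 9]
t=4: [72, 77, 90, 88, 76]
t=5: [46, 48, 53, 53, 48]
t=6: [29, 32, 36, 36, 32]
t=7: [5, 8, 13, 13, 8]
t=8: [69, 73, 78, 78, 73]
t=9: [45, 47, 48, 48, 47]
t=10: [28, 30, 31, 31, 30]
t=11: [2, 4, 6, 6, 4]
t=12: [64, 67, 69, 69, 67]
t=13: [42, 43, 44, 44, 43]
t=14: [23, 24, 25, 25, 24]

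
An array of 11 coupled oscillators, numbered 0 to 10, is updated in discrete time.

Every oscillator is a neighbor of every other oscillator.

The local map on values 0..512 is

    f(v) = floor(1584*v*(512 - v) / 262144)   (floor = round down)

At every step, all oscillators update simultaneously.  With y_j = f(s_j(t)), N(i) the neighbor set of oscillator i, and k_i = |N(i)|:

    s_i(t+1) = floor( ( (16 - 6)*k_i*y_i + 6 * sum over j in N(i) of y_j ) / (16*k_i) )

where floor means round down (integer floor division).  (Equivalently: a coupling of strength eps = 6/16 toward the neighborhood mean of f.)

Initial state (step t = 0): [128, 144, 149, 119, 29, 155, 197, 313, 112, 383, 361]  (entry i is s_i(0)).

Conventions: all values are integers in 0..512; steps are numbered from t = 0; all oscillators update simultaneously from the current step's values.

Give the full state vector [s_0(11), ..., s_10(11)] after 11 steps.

Answer: [298, 298, 298, 298, 298, 298, 298, 298, 298, 298, 298]

Derivation:
t=0: [128, 144, 149, 119, 29, 155, 197, 313, 112, 383, 361]
t=1: [297, 311, 314, 289, 172, 319, 343, 344, 282, 298, 316]
t=2: [379, 375, 374, 382, 361, 372, 359, 358, 383, 379, 373]
t=3: [307, 311, 311, 305, 322, 313, 323, 324, 304, 307, 313]
t=4: [378, 376, 376, 378, 371, 375, 371, 371, 379, 378, 375]
t=5: [307, 308, 308, 307, 313, 309, 313, 313, 306, 307, 309]
t=6: [379, 378, 378, 379, 377, 378, 377, 377, 379, 379, 378]
t=7: [304, 305, 305, 304, 306, 305, 306, 306, 304, 304, 305]
t=8: [381, 381, 381, 381, 380, 381, 380, 380, 381, 381, 381]
t=9: [301, 301, 301, 301, 302, 301, 302, 302, 301, 301, 301]
t=10: [383, 383, 383, 383, 383, 383, 383, 383, 383, 383, 383]
t=11: [298, 298, 298, 298, 298, 298, 298, 298, 298, 298, 298]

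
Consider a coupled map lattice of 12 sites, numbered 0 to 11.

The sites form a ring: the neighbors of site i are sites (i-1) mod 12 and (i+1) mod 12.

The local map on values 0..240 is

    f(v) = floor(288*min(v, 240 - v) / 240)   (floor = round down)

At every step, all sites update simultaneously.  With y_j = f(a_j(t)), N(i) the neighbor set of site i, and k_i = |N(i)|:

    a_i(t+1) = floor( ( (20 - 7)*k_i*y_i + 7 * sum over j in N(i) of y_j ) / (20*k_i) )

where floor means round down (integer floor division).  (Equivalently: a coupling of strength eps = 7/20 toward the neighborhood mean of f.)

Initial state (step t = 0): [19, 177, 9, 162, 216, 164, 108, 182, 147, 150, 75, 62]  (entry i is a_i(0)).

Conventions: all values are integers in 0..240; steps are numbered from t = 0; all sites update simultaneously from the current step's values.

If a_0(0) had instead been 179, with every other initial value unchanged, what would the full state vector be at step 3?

Simulating step by step:
t=0: [179, 177, 9, 162, 216, 164, 108, 182, 147, 150, 75, 62]
t=1: [73, 63, 35, 67, 50, 86, 111, 86, 103, 105, 90, 76]
t=2: [85, 71, 54, 69, 71, 100, 122, 111, 120, 122, 108, 93]
t=3: [100, 84, 70, 79, 90, 117, 135, 136, 141, 139, 127, 112]

Answer: [100, 84, 70, 79, 90, 117, 135, 136, 141, 139, 127, 112]
Key observation: This trace re-runs the system from the modified initial state.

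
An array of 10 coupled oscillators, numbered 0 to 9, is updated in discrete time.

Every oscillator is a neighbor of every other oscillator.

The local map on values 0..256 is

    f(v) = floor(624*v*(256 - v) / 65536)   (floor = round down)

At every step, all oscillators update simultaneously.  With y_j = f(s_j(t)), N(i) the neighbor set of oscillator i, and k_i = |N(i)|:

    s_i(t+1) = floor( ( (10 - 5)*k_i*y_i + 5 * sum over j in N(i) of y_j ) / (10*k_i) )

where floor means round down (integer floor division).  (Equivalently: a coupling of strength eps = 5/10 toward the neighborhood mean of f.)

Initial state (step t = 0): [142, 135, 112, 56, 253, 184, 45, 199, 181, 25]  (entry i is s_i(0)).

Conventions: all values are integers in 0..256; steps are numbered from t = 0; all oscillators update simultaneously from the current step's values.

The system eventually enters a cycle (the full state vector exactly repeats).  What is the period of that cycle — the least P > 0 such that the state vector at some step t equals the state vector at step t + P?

Simulating step by step:
t=0: [142, 135, 112, 56, 253, 184, 45, 199, 181, 25]
t=1: [128, 129, 128, 107, 63, 116, 100, 108, 117, 84]
t=2: [151, 151, 151, 149, 133, 150, 147, 149, 150, 143]
t=3: [150, 150, 150, 151, 153, 151, 151, 151, 151, 152]
t=4: [150, 150, 150, 150, 150, 150, 150, 150, 150, 150]
t=5: [151, 151, 151, 151, 151, 151, 151, 151, 151, 151]
t=6: [150, 150, 150, 150, 150, 150, 150, 150, 150, 150]

Answer: 2
Key observation: The state at step 4, [150, 150, 150, 150, 150, 150, 150, 150, 150, 150], reappears at step 6 — and no state repeats earlier — so the cycle the system enters has period 2.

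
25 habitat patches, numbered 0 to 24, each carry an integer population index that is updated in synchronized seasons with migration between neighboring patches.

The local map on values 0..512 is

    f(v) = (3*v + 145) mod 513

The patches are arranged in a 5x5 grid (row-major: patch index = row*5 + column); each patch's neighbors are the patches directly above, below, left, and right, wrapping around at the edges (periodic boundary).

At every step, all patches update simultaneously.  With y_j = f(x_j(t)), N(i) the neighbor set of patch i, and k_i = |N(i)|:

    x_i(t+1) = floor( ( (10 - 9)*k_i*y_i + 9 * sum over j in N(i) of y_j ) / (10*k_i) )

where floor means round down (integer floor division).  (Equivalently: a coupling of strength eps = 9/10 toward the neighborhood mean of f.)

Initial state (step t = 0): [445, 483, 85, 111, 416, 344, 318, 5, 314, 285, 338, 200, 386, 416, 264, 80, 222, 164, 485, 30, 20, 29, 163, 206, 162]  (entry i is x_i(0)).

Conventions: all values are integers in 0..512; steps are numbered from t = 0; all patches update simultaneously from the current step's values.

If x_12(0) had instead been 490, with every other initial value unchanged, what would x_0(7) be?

Simulating step by step:
t=0: [445, 483, 85, 111, 416, 344, 318, 5, 314, 285, 338, 200, 490, 416, 264, 80, 222, 164, 485, 30, 20, 29, 163, 206, 162]
t=1: [220, 266, 223, 290, 382, 273, 141, 153, 341, 274, 281, 153, 206, 176, 317, 234, 248, 137, 225, 245, 288, 175, 238, 200, 249]
t=2: [398, 224, 338, 261, 392, 332, 244, 177, 285, 254, 260, 269, 111, 189, 334, 419, 178, 292, 211, 281, 311, 386, 199, 368, 343]
t=3: [203, 274, 263, 297, 315, 345, 266, 345, 312, 268, 277, 363, 342, 323, 345, 286, 376, 306, 342, 252, 255, 196, 279, 260, 249]
t=4: [264, 340, 286, 215, 246, 368, 261, 251, 160, 139, 272, 309, 124, 121, 324, 385, 239, 230, 222, 301, 338, 374, 292, 266, 321]
t=5: [237, 367, 343, 343, 224, 322, 219, 268, 285, 184, 187, 278, 284, 164, 240, 241, 233, 292, 318, 169, 243, 278, 384, 305, 223]
t=6: [252, 302, 256, 233, 250, 235, 300, 360, 249, 294, 302, 338, 393, 326, 179, 265, 436, 311, 188, 257, 365, 312, 287, 181, 218]
t=7: [254, 196, 275, 333, 264, 131, 158, 266, 179, 285, 242, 186, 138, 244, 135, 283, 192, 323, 183, 282, 281, 266, 202, 311, 292]

Answer: x_0(7) = 254
Key observation: This trace re-runs the system from the modified initial state.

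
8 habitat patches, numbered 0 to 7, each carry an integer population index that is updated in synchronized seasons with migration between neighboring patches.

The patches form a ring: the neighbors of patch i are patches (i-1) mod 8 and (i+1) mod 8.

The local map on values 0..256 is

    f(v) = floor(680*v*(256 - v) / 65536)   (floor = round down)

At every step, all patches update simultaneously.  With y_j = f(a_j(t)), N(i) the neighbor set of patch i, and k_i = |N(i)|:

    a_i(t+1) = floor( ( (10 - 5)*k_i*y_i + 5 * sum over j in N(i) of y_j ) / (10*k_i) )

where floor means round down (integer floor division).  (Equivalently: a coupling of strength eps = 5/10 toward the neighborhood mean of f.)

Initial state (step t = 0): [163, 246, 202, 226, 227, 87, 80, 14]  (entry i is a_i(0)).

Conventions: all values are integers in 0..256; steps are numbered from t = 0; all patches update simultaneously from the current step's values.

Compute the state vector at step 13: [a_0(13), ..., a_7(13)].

Answer: [160, 160, 160, 160, 160, 159, 159, 159]

Derivation:
t=0: [163, 246, 202, 226, 227, 87, 80, 14]
t=1: [93, 80, 80, 80, 89, 129, 119, 93]
t=2: [154, 148, 146, 148, 155, 165, 166, 160]
t=3: [162, 164, 165, 164, 161, 156, 156, 158]
t=4: [158, 156, 155, 156, 158, 160, 160, 159]
t=5: [160, 161, 161, 161, 160, 159, 159, 159]
t=6: [159, 158, 158, 158, 159, 159, 160, 159]
t=7: [160, 160, 160, 160, 160, 159, 159, 159]
t=8: [159, 159, 159, 159, 159, 159, 160, 159]
t=9: [160, 160, 160, 160, 160, 159, 159, 159]
t=10: [159, 159, 159, 159, 159, 159, 160, 159]
t=11: [160, 160, 160, 160, 160, 159, 159, 159]
t=12: [159, 159, 159, 159, 159, 159, 160, 159]
t=13: [160, 160, 160, 160, 160, 159, 159, 159]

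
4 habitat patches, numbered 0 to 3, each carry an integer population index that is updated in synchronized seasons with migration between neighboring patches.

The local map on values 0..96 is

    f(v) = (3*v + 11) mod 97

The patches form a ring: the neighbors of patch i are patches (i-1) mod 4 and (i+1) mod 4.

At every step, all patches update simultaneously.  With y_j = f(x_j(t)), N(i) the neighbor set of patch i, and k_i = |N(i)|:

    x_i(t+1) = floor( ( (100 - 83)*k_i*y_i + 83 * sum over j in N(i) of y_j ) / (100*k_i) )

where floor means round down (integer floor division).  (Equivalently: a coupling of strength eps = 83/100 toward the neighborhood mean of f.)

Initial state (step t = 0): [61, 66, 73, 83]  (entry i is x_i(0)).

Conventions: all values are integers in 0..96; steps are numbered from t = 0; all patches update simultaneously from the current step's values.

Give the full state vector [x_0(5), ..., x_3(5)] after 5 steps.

Answer: [71, 32, 71, 28]

Derivation:
t=0: [61, 66, 73, 83]
t=1: [33, 17, 39, 26]
t=2: [64, 28, 67, 33]
t=3: [46, 27, 47, 13]
t=4: [67, 60, 68, 52]
t=5: [71, 32, 71, 28]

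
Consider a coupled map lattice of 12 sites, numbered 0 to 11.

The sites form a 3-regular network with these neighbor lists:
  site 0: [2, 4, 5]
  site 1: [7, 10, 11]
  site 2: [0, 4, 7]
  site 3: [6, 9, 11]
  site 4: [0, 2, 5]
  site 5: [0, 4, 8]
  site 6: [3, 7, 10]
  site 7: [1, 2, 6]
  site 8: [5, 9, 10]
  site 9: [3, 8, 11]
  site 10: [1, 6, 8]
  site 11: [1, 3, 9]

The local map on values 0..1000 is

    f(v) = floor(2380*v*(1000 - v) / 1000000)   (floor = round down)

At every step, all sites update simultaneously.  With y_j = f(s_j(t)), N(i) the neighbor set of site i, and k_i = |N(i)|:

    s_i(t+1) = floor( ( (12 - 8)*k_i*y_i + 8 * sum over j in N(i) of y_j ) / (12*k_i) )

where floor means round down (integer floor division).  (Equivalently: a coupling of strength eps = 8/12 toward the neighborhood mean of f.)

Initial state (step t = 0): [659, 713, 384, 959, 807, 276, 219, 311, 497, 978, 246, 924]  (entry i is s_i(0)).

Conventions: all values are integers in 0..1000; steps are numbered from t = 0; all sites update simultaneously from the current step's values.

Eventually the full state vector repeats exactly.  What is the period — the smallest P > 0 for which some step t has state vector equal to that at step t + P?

Answer: 2
Key observation: The state at step 5, [579, 580, 579, 580, 579, 579, 580, 579, 579, 580, 580, 580], reappears at step 7 — and no state repeats earlier — so the cycle the system enters has period 2.

Derivation:
t=0: [659, 713, 384, 959, 807, 276, 219, 311, 497, 978, 246, 924]
t=1: [490, 410, 501, 169, 472, 491, 367, 493, 412, 206, 477, 195]
t=2: [593, 538, 593, 403, 593, 589, 522, 580, 542, 414, 576, 412]
t=3: [574, 582, 575, 578, 574, 578, 582, 583, 582, 578, 587, 578]
t=4: [580, 578, 580, 579, 580, 580, 578, 578, 578, 579, 577, 579]
t=5: [579, 580, 579, 580, 579, 579, 580, 579, 579, 580, 580, 580]
t=6: [580, 579, 580, 579, 580, 580, 579, 579, 579, 579, 579, 579]
t=7: [579, 580, 579, 580, 579, 579, 580, 579, 579, 580, 580, 580]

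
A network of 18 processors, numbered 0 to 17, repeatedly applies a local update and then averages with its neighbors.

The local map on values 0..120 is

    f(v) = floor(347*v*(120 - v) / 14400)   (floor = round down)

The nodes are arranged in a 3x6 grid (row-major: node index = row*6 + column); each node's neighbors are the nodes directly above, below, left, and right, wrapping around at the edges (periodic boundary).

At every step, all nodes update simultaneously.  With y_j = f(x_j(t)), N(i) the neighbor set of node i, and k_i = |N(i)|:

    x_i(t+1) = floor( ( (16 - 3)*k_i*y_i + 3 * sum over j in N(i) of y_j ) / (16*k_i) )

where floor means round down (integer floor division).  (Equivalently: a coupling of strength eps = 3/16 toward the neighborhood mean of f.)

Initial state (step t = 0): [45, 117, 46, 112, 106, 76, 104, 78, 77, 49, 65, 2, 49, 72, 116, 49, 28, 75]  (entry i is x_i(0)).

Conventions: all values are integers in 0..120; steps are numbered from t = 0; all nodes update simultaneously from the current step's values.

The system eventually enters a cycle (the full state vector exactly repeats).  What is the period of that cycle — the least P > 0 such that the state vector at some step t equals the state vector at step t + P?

Simulating step by step:
t=0: [45, 117, 46, 112, 106, 76, 104, 78, 77, 49, 65, 2, 49, 72, 116, 49, 28, 75]
t=1: [75, 21, 72, 30, 40, 74, 44, 73, 76, 80, 78, 17, 80, 75, 24, 75, 63, 76]
t=2: [79, 55, 79, 67, 77, 79, 78, 80, 78, 76, 76, 49, 77, 78, 59, 79, 84, 78]
t=3: [78, 84, 79, 83, 78, 78, 78, 77, 78, 80, 79, 82, 78, 78, 84, 78, 73, 78]
t=4: [77, 73, 77, 74, 78, 77, 77, 78, 77, 77, 78, 75, 78, 77, 73, 77, 81, 78]
t=5: [79, 81, 79, 81, 78, 79, 79, 78, 79, 79, 78, 80, 78, 79, 81, 79, 76, 78]
t=6: [77, 76, 77, 76, 78, 77, 77, 77, 77, 77, 78, 77, 78, 77, 76, 77, 79, 78]
t=7: [79, 79, 79, 79, 78, 78, 78, 79, 79, 79, 78, 78, 78, 79, 79, 79, 78, 78]
t=8: [78, 78, 78, 78, 78, 78, 78, 78, 78, 78, 78, 78, 78, 78, 78, 78, 78, 78]
t=9: [78, 78, 78, 78, 78, 78, 78, 78, 78, 78, 78, 78, 78, 78, 78, 78, 78, 78]

Answer: 1
Key observation: The state at step 8, [78, 78, 78, 78, 78, 78, 78, 78, 78, 78, 78, 78, 78, 78, 78, 78, 78, 78], reappears at step 9 — and no state repeats earlier — so the cycle the system enters has period 1.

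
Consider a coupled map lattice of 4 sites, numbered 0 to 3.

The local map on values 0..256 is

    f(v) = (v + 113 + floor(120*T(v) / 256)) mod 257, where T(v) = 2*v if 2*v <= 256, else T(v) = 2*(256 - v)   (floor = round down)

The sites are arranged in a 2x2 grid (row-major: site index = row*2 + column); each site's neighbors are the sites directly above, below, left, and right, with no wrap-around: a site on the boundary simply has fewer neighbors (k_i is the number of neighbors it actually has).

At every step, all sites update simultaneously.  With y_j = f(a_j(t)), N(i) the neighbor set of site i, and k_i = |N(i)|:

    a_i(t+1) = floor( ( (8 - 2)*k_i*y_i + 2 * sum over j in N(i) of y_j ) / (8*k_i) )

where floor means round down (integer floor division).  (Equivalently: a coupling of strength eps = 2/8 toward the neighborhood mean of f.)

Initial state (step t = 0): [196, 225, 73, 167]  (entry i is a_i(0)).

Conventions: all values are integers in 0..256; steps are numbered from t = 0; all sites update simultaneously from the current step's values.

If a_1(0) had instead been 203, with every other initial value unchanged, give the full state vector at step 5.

Answer: [109, 105, 109, 108]
Key observation: This trace re-runs the system from the modified initial state.

Derivation:
t=0: [196, 203, 73, 167]
t=1: [126, 107, 217, 124]
t=2: [96, 71, 106, 93]
t=3: [70, 197, 55, 65]
t=4: [226, 141, 225, 219]
t=5: [109, 105, 109, 108]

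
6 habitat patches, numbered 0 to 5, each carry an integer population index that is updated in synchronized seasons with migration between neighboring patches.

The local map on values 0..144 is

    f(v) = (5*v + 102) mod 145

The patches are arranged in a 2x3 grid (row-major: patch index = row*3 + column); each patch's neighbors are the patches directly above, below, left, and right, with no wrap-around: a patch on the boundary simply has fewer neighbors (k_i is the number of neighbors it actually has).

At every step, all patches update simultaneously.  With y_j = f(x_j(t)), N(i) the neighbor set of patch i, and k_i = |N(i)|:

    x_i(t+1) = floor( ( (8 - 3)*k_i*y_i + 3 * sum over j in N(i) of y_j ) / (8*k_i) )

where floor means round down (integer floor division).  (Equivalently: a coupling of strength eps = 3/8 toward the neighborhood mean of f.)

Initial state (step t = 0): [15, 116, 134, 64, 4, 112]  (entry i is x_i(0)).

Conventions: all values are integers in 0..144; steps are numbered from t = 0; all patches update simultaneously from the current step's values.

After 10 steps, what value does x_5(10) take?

Answer: x_5(10) = 32

Derivation:
t=0: [15, 116, 134, 64, 4, 112]
t=1: [63, 88, 63, 111, 115, 82]
t=2: [113, 110, 113, 90, 93, 90]
t=3: [89, 83, 89, 114, 120, 114]
t=4: [102, 94, 102, 101, 109, 101]
t=5: [50, 102, 50, 35, 65, 35]
t=6: [69, 52, 69, 119, 122, 119]
t=7: [42, 64, 42, 100, 120, 100]
t=8: [42, 103, 42, 40, 98, 40]
t=9: [22, 30, 22, 13, 15, 13]
t=10: [66, 87, 66, 32, 38, 32]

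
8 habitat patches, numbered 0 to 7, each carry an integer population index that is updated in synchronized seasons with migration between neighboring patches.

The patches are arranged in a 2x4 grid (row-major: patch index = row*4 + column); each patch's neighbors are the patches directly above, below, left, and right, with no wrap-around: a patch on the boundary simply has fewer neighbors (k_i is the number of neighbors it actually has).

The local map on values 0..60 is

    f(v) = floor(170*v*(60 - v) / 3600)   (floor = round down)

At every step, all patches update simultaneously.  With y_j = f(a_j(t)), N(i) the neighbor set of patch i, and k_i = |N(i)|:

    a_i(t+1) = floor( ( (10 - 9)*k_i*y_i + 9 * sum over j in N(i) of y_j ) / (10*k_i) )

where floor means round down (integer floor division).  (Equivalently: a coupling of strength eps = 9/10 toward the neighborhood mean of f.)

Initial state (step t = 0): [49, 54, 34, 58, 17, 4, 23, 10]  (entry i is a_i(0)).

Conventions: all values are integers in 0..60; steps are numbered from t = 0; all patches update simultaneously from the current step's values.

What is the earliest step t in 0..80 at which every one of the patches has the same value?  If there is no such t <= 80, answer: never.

Simulating step by step:
t=0: [49, 54, 34, 58, 17, 4, 23, 10]  (not all equal)
t=1: [24, 24, 22, 29, 19, 27, 26, 22]  (not all equal)
t=2: [38, 40, 40, 39, 40, 39, 40, 41]  (not all equal)
t=3: [37, 37, 37, 36, 38, 37, 37, 37]  (not all equal)
t=4: [39, 40, 40, 40, 39, 39, 40, 40]  (not all equal)
t=5: [37, 37, 37, 37, 38, 37, 37, 37]  (not all equal)
t=6: [39, 40, 40, 40, 39, 39, 40, 40]  (not all equal)

Answer: never
Key observation: The state at step 4 reappears at step 6 — the system is in a cycle of period 2 from step 4 on.  No step 0..6 is synchronized, and the cycle repeats forever, so no step up to 80 (or ever) has all patches equal.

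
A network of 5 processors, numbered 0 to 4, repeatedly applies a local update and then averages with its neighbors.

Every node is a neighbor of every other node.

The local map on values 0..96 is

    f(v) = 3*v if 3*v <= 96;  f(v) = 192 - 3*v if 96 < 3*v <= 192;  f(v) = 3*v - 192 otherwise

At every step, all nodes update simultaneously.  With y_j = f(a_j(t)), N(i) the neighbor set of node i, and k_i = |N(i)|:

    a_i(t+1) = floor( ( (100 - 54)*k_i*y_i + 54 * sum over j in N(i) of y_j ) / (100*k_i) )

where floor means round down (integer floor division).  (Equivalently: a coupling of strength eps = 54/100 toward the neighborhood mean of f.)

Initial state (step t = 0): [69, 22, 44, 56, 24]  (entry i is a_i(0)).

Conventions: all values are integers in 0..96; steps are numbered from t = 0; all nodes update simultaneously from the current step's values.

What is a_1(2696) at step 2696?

Simulating step by step:
t=0: [69, 22, 44, 56, 24]
t=1: [36, 53, 51, 39, 55]
t=2: [62, 45, 47, 59, 43]
t=3: [27, 44, 42, 30, 46]
t=4: [73, 66, 68, 76, 64]
t=5: [19, 12, 14, 22, 10]
t=6: [49, 42, 44, 52, 40]
t=7: [52, 59, 57, 49, 61]
t=8: [28, 21, 23, 31, 19]
t=9: [76, 69, 71, 79, 67]
t=10: [28, 21, 23, 31, 19]

Answer: a_1(2696) = 21
Key observation: The state at step 8, [28, 21, 23, 31, 19], reappears at step 10: the system is in a cycle of period 2 from step 8 on.  Therefore the state at step 2696 equals the state at step 8 + ((2696 - 8) mod 2) = 8, which is [28, 21, 23, 31, 19].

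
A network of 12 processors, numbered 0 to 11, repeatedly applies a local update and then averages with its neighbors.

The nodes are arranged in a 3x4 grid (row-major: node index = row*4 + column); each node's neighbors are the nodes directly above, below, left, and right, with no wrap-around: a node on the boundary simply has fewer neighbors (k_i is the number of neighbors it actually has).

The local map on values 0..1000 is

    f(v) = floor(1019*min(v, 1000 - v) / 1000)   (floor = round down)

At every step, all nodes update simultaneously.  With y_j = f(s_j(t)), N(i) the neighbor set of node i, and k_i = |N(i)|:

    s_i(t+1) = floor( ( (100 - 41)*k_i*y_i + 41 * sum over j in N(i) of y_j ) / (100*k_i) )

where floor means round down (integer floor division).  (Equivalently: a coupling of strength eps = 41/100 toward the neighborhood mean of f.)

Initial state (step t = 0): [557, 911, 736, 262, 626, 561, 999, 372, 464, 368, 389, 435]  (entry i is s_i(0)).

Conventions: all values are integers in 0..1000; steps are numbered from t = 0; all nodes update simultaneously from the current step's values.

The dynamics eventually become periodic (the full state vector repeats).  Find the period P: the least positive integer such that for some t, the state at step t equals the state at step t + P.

Simulating step by step:
t=0: [557, 911, 736, 262, 626, 561, 999, 372, 464, 368, 389, 435]
t=1: [362, 212, 207, 289, 412, 350, 153, 320, 433, 400, 345, 420]
t=2: [347, 255, 214, 283, 406, 332, 218, 312, 429, 397, 342, 390]
t=3: [346, 277, 233, 279, 397, 332, 256, 310, 425, 391, 345, 370]
t=4: [348, 293, 252, 280, 391, 337, 280, 311, 419, 388, 348, 358]
t=5: [351, 306, 269, 285, 388, 343, 298, 314, 413, 386, 351, 352]
t=6: [355, 317, 285, 292, 386, 349, 311, 318, 409, 385, 354, 349]
t=7: [359, 328, 299, 301, 386, 355, 322, 323, 406, 385, 357, 349]
t=8: [364, 337, 311, 310, 387, 361, 332, 329, 404, 386, 361, 351]
t=9: [369, 346, 322, 319, 389, 367, 341, 335, 403, 388, 365, 354]
t=10: [375, 354, 333, 328, 392, 372, 349, 342, 404, 390, 369, 358]
t=11: [380, 362, 343, 337, 395, 378, 357, 349, 405, 393, 374, 363]
t=12: [386, 370, 352, 346, 398, 384, 364, 356, 407, 396, 379, 368]
t=13: [392, 378, 361, 355, 402, 390, 371, 363, 409, 400, 384, 374]
t=14: [398, 386, 370, 363, 406, 396, 379, 370, 412, 404, 390, 380]
t=15: [404, 393, 379, 372, 411, 402, 387, 378, 416, 409, 396, 387]
t=16: [410, 400, 388, 381, 416, 408, 394, 386, 420, 414, 402, 394]
t=17: [416, 407, 396, 390, 421, 414, 401, 394, 424, 419, 408, 401]
t=18: [422, 414, 404, 399, 426, 420, 408, 402, 429, 424, 414, 408]
t=19: [428, 421, 412, 407, 432, 426, 415, 410, 435, 430, 420, 415]
t=20: [435, 428, 419, 415, 439, 433, 422, 417, 441, 436, 427, 422]
t=21: [442, 436, 427, 423, 445, 440, 430, 425, 447, 443, 434, 429]
t=22: [449, 444, 436, 432, 452, 447, 438, 433, 453, 449, 442, 437]
t=23: [456, 452, 444, 441, 459, 454, 446, 442, 459, 456, 449, 445]
t=24: [463, 459, 452, 449, 465, 461, 454, 450, 466, 463, 457, 453]
t=25: [470, 466, 460, 457, 472, 468, 462, 458, 473, 470, 464, 461]
t=26: [477, 474, 468, 465, 479, 475, 470, 466, 480, 477, 472, 469]
t=27: [485, 482, 476, 473, 487, 483, 478, 474, 488, 485, 480, 477]
t=28: [493, 490, 485, 482, 495, 492, 487, 483, 496, 493, 489, 486]
t=29: [501, 499, 494, 491, 503, 500, 496, 492, 504, 501, 497, 495]
t=30: [507, 507, 503, 500, 506, 508, 504, 501, 505, 507, 505, 503]
t=31: [502, 502, 505, 508, 502, 501, 504, 507, 503, 502, 504, 506]
t=32: [507, 506, 504, 501, 507, 507, 504, 502, 506, 506, 505, 503]
t=33: [502, 503, 505, 507, 502, 502, 504, 506, 502, 503, 504, 505]
t=34: [506, 506, 504, 502, 507, 506, 504, 503, 506, 506, 505, 504]
t=35: [502, 503, 505, 506, 502, 503, 504, 505, 502, 503, 504, 505]
t=36: [506, 505, 504, 503, 506, 506, 504, 504, 506, 506, 505, 504]
t=37: [503, 503, 505, 505, 503, 503, 504, 505, 503, 503, 504, 504]
t=38: [506, 505, 504, 504, 506, 505, 504, 504, 506, 505, 505, 504]
t=39: [503, 504, 504, 505, 503, 504, 504, 505, 503, 503, 504, 504]
t=40: [505, 505, 504, 504, 505, 505, 504, 504, 506, 505, 505, 504]
t=41: [504, 504, 504, 505, 503, 504, 504, 505, 503, 503, 504, 504]
t=42: [505, 505, 504, 504, 505, 505, 504, 504, 506, 505, 505, 504]

Answer: 2
Key observation: The state at step 40, [505, 505, 504, 504, 505, 505, 504, 504, 506, 505, 505, 504], reappears at step 42 — and no state repeats earlier — so the cycle the system enters has period 2.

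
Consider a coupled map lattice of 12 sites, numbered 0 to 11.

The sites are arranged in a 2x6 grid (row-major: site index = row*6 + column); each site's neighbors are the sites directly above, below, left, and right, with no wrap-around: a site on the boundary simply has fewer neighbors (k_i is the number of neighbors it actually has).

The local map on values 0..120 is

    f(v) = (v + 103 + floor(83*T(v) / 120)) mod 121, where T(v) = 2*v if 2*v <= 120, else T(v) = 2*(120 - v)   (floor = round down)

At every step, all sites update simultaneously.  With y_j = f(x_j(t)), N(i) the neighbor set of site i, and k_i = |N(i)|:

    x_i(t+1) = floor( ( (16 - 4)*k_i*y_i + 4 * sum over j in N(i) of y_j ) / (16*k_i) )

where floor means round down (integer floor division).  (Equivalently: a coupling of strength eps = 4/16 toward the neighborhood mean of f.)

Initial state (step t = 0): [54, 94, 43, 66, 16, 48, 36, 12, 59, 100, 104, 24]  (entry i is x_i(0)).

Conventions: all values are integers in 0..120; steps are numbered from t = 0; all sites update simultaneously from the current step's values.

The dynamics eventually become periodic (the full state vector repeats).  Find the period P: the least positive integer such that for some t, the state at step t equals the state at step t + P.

Simulating step by step:
t=0: [54, 94, 43, 66, 16, 48, 36, 12, 59, 100, 104, 24]
t=1: [104, 100, 72, 18, 32, 79, 65, 22, 17, 90, 95, 54]
t=2: [94, 103, 102, 42, 64, 108, 19, 36, 38, 97, 106, 111]
t=3: [100, 104, 102, 79, 26, 92, 42, 67, 77, 104, 98, 105]
t=4: [105, 99, 109, 109, 60, 102, 75, 26, 106, 109, 104, 108]
t=5: [108, 103, 106, 97, 29, 94, 108, 60, 101, 106, 99, 106]
t=6: [106, 99, 107, 104, 65, 103, 93, 29, 99, 107, 104, 107]
t=7: [108, 104, 106, 98, 28, 94, 103, 65, 104, 106, 98, 106]
t=8: [106, 98, 107, 104, 63, 102, 94, 28, 99, 107, 104, 107]
t=9: [107, 104, 106, 98, 28, 94, 102, 63, 104, 106, 98, 106]
t=10: [106, 98, 107, 104, 63, 102, 94, 28, 99, 107, 104, 107]

Answer: 2
Key observation: The state at step 8, [106, 98, 107, 104, 63, 102, 94, 28, 99, 107, 104, 107], reappears at step 10 — and no state repeats earlier — so the cycle the system enters has period 2.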